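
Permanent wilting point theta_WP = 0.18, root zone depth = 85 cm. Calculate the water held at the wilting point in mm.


Step 1: Water (mm) = theta_WP * depth * 10
Step 2: Water = 0.18 * 85 * 10
Step 3: Water = 153.0 mm

153.0


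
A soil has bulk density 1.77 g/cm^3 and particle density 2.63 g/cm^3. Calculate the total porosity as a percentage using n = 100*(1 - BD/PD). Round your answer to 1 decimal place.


Step 1: Formula: n = 100 * (1 - BD / PD)
Step 2: n = 100 * (1 - 1.77 / 2.63)
Step 3: n = 100 * (1 - 0.673)
Step 4: n = 32.7%

32.7


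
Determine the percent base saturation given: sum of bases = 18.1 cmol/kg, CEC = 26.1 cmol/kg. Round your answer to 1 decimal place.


Step 1: BS = 100 * (sum of bases) / CEC
Step 2: BS = 100 * 18.1 / 26.1
Step 3: BS = 69.3%

69.3


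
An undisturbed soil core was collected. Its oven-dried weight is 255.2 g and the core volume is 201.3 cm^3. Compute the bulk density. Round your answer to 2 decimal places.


Step 1: Identify the formula: BD = dry mass / volume
Step 2: Substitute values: BD = 255.2 / 201.3
Step 3: BD = 1.27 g/cm^3

1.27


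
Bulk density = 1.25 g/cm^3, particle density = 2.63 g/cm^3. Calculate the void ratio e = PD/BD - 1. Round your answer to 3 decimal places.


Step 1: e = PD / BD - 1
Step 2: e = 2.63 / 1.25 - 1
Step 3: e = 2.104 - 1
Step 4: e = 1.104

1.104


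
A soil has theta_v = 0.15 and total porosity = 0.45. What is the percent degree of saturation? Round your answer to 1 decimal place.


Step 1: S = 100 * theta_v / n
Step 2: S = 100 * 0.15 / 0.45
Step 3: S = 33.3%

33.3


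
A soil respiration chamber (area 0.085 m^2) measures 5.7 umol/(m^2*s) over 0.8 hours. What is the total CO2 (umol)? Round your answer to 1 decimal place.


Step 1: Convert time to seconds: 0.8 hr * 3600 = 2880.0 s
Step 2: Total = flux * area * time_s
Step 3: Total = 5.7 * 0.085 * 2880.0
Step 4: Total = 1395.4 umol

1395.4


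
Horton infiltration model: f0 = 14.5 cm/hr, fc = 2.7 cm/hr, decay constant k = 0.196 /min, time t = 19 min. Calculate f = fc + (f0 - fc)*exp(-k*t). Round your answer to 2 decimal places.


Step 1: f = fc + (f0 - fc) * exp(-k * t)
Step 2: exp(-0.196 * 19) = 0.024137
Step 3: f = 2.7 + (14.5 - 2.7) * 0.024137
Step 4: f = 2.7 + 11.8 * 0.024137
Step 5: f = 2.98 cm/hr

2.98


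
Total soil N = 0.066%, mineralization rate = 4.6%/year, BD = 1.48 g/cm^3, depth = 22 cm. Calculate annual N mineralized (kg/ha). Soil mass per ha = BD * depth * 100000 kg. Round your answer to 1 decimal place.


Step 1: Soil mass per ha = BD * depth * 100000 = 1.48 * 22 * 100000 = 3256000 kg
Step 2: Total N pool = soil mass * N%/100 = 3256000 * 0.066/100 = 2148.96 kg/ha
Step 3: N mineralized = N pool * rate%/100 = 2148.96 * 4.6/100 = 98.9 kg/ha/yr

98.9


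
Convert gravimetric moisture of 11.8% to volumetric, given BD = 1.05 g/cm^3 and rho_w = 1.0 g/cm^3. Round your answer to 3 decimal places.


Step 1: theta = (w / 100) * BD / rho_w
Step 2: theta = (11.8 / 100) * 1.05 / 1.0
Step 3: theta = 0.118 * 1.05
Step 4: theta = 0.124

0.124


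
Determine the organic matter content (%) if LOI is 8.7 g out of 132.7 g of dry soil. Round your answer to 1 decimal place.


Step 1: OM% = 100 * LOI / sample mass
Step 2: OM = 100 * 8.7 / 132.7
Step 3: OM = 6.6%

6.6


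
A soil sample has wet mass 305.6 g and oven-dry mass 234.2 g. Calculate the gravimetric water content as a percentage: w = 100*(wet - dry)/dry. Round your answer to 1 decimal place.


Step 1: Water mass = wet - dry = 305.6 - 234.2 = 71.4 g
Step 2: w = 100 * water mass / dry mass
Step 3: w = 100 * 71.4 / 234.2 = 30.5%

30.5


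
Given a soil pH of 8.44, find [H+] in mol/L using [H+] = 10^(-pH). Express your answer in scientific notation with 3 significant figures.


Step 1: [H+] = 10^(-pH)
Step 2: [H+] = 10^(-8.44)
Step 3: [H+] = 3.63e-09 mol/L

3.63e-09


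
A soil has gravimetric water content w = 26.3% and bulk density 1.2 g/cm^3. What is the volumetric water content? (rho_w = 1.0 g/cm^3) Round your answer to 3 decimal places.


Step 1: theta = (w / 100) * BD / rho_w
Step 2: theta = (26.3 / 100) * 1.2 / 1.0
Step 3: theta = 0.263 * 1.2
Step 4: theta = 0.316

0.316


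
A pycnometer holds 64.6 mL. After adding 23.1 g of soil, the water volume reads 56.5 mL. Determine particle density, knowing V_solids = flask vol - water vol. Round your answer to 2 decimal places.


Step 1: Volume of solids = flask volume - water volume with soil
Step 2: V_solids = 64.6 - 56.5 = 8.1 mL
Step 3: Particle density = mass / V_solids = 23.1 / 8.1 = 2.85 g/cm^3

2.85


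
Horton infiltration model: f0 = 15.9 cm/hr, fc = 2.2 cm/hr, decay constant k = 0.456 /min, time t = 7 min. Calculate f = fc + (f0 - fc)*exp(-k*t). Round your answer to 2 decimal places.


Step 1: f = fc + (f0 - fc) * exp(-k * t)
Step 2: exp(-0.456 * 7) = 0.04109
Step 3: f = 2.2 + (15.9 - 2.2) * 0.04109
Step 4: f = 2.2 + 13.7 * 0.04109
Step 5: f = 2.76 cm/hr

2.76


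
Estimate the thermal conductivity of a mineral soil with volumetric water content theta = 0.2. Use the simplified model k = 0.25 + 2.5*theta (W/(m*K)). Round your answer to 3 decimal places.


Step 1: k = 0.25 + 2.5 * theta
Step 2: k = 0.25 + 2.5 * 0.2
Step 3: k = 0.25 + 0.5
Step 4: k = 0.75 W/(m*K)

0.75


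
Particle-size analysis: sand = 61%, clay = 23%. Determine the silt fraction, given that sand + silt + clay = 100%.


Step 1: sand + silt + clay = 100%
Step 2: silt = 100 - sand - clay
Step 3: silt = 100 - 61 - 23
Step 4: silt = 16%

16


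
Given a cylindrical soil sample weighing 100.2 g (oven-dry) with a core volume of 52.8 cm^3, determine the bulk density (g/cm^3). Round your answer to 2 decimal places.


Step 1: Identify the formula: BD = dry mass / volume
Step 2: Substitute values: BD = 100.2 / 52.8
Step 3: BD = 1.9 g/cm^3

1.9


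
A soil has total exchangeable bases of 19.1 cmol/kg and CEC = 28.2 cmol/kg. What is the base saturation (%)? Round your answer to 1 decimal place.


Step 1: BS = 100 * (sum of bases) / CEC
Step 2: BS = 100 * 19.1 / 28.2
Step 3: BS = 67.7%

67.7


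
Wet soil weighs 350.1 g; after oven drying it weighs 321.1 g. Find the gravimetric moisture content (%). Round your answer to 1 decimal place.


Step 1: Water mass = wet - dry = 350.1 - 321.1 = 29.0 g
Step 2: w = 100 * water mass / dry mass
Step 3: w = 100 * 29.0 / 321.1 = 9.0%

9.0


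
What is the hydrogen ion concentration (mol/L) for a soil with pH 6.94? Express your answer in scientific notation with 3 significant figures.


Step 1: [H+] = 10^(-pH)
Step 2: [H+] = 10^(-6.94)
Step 3: [H+] = 1.15e-07 mol/L

1.15e-07


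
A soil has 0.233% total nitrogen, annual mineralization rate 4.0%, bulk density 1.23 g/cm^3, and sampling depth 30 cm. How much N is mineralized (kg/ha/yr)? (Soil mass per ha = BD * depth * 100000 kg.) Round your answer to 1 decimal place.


Step 1: Soil mass per ha = BD * depth * 100000 = 1.23 * 30 * 100000 = 3690000 kg
Step 2: Total N pool = soil mass * N%/100 = 3690000 * 0.233/100 = 8597.7 kg/ha
Step 3: N mineralized = N pool * rate%/100 = 8597.7 * 4.0/100 = 343.9 kg/ha/yr

343.9


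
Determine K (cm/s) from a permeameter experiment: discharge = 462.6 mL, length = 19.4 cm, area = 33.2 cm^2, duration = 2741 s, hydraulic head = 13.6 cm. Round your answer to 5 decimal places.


Step 1: K = Q * L / (A * t * h)
Step 2: Numerator = 462.6 * 19.4 = 8974.44
Step 3: Denominator = 33.2 * 2741 * 13.6 = 1237616.32
Step 4: K = 8974.44 / 1237616.32 = 0.00725 cm/s

0.00725


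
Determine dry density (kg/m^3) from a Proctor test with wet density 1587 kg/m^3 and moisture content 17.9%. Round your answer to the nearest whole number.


Step 1: Dry density = wet density / (1 + w/100)
Step 2: Dry density = 1587 / (1 + 17.9/100)
Step 3: Dry density = 1587 / 1.179
Step 4: Dry density = 1346 kg/m^3

1346


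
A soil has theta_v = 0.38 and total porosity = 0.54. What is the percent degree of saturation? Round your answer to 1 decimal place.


Step 1: S = 100 * theta_v / n
Step 2: S = 100 * 0.38 / 0.54
Step 3: S = 70.4%

70.4


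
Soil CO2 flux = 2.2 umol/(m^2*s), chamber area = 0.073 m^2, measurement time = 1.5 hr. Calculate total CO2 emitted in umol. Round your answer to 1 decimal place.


Step 1: Convert time to seconds: 1.5 hr * 3600 = 5400.0 s
Step 2: Total = flux * area * time_s
Step 3: Total = 2.2 * 0.073 * 5400.0
Step 4: Total = 867.2 umol

867.2


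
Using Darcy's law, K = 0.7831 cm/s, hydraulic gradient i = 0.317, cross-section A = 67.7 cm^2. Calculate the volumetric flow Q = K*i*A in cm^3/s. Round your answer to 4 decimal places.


Step 1: Apply Darcy's law: Q = K * i * A
Step 2: Q = 0.7831 * 0.317 * 67.7
Step 3: Q = 16.806 cm^3/s

16.806


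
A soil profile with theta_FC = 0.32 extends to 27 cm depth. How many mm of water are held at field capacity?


Step 1: Water (mm) = theta_FC * depth (cm) * 10
Step 2: Water = 0.32 * 27 * 10
Step 3: Water = 86.4 mm

86.4


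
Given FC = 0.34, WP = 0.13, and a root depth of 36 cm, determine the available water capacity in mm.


Step 1: Available water = (FC - WP) * depth * 10
Step 2: AW = (0.34 - 0.13) * 36 * 10
Step 3: AW = 0.21 * 36 * 10
Step 4: AW = 75.6 mm

75.6


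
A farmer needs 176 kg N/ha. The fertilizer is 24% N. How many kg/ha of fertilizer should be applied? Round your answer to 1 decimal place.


Step 1: Fertilizer rate = target N / (N content / 100)
Step 2: Rate = 176 / (24 / 100)
Step 3: Rate = 176 / 0.24
Step 4: Rate = 733.3 kg/ha

733.3


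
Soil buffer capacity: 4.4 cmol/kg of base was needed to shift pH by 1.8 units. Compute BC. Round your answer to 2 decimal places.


Step 1: BC = change in base / change in pH
Step 2: BC = 4.4 / 1.8
Step 3: BC = 2.44 cmol/(kg*pH unit)

2.44


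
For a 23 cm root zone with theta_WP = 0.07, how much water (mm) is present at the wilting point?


Step 1: Water (mm) = theta_WP * depth * 10
Step 2: Water = 0.07 * 23 * 10
Step 3: Water = 16.1 mm

16.1


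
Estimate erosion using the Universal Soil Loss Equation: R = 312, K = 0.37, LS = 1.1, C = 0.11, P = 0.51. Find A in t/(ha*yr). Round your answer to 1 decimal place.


Step 1: A = R * K * LS * C * P
Step 2: R * K = 312 * 0.37 = 115.44
Step 3: (R*K) * LS = 115.44 * 1.1 = 126.984
Step 4: * C * P = 126.984 * 0.11 * 0.51 = 7.1
Step 5: A = 7.1 t/(ha*yr)

7.1


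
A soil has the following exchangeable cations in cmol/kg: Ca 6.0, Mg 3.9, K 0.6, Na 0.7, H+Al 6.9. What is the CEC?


Step 1: CEC = Ca + Mg + K + Na + (H+Al)
Step 2: CEC = 6.0 + 3.9 + 0.6 + 0.7 + 6.9
Step 3: CEC = 18.1 cmol/kg

18.1


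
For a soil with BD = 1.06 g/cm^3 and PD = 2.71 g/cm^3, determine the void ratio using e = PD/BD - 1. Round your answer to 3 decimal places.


Step 1: e = PD / BD - 1
Step 2: e = 2.71 / 1.06 - 1
Step 3: e = 2.5566 - 1
Step 4: e = 1.557

1.557


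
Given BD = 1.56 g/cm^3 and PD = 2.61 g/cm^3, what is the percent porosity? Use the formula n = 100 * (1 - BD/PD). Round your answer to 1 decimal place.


Step 1: Formula: n = 100 * (1 - BD / PD)
Step 2: n = 100 * (1 - 1.56 / 2.61)
Step 3: n = 100 * (1 - 0.5977)
Step 4: n = 40.2%

40.2


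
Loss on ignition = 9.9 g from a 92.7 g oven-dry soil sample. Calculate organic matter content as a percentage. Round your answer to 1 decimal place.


Step 1: OM% = 100 * LOI / sample mass
Step 2: OM = 100 * 9.9 / 92.7
Step 3: OM = 10.7%

10.7


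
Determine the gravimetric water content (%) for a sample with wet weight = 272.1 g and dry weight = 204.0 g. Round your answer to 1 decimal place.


Step 1: Water mass = wet - dry = 272.1 - 204.0 = 68.1 g
Step 2: w = 100 * water mass / dry mass
Step 3: w = 100 * 68.1 / 204.0 = 33.4%

33.4


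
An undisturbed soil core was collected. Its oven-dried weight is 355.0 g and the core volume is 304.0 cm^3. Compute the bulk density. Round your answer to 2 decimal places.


Step 1: Identify the formula: BD = dry mass / volume
Step 2: Substitute values: BD = 355.0 / 304.0
Step 3: BD = 1.17 g/cm^3

1.17


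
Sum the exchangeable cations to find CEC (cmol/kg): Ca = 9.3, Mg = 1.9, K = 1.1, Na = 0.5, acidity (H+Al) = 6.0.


Step 1: CEC = Ca + Mg + K + Na + (H+Al)
Step 2: CEC = 9.3 + 1.9 + 1.1 + 0.5 + 6.0
Step 3: CEC = 18.8 cmol/kg

18.8


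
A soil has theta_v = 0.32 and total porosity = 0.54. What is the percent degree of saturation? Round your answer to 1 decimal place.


Step 1: S = 100 * theta_v / n
Step 2: S = 100 * 0.32 / 0.54
Step 3: S = 59.3%

59.3


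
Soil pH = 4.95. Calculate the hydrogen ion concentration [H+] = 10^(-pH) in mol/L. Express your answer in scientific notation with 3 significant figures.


Step 1: [H+] = 10^(-pH)
Step 2: [H+] = 10^(-4.95)
Step 3: [H+] = 1.12e-05 mol/L

1.12e-05


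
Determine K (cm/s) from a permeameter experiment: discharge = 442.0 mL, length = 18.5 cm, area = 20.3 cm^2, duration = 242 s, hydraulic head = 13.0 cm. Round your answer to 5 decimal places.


Step 1: K = Q * L / (A * t * h)
Step 2: Numerator = 442.0 * 18.5 = 8177.0
Step 3: Denominator = 20.3 * 242 * 13.0 = 63863.8
Step 4: K = 8177.0 / 63863.8 = 0.12804 cm/s

0.12804


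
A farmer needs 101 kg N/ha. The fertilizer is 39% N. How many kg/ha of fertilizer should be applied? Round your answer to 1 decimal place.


Step 1: Fertilizer rate = target N / (N content / 100)
Step 2: Rate = 101 / (39 / 100)
Step 3: Rate = 101 / 0.39
Step 4: Rate = 259.0 kg/ha

259.0


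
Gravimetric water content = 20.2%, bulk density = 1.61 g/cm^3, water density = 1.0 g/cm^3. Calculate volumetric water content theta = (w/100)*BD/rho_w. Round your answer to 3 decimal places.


Step 1: theta = (w / 100) * BD / rho_w
Step 2: theta = (20.2 / 100) * 1.61 / 1.0
Step 3: theta = 0.202 * 1.61
Step 4: theta = 0.325

0.325


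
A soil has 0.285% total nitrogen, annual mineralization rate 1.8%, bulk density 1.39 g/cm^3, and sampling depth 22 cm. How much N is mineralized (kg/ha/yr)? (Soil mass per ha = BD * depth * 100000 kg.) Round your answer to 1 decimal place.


Step 1: Soil mass per ha = BD * depth * 100000 = 1.39 * 22 * 100000 = 3058000 kg
Step 2: Total N pool = soil mass * N%/100 = 3058000 * 0.285/100 = 8715.3 kg/ha
Step 3: N mineralized = N pool * rate%/100 = 8715.3 * 1.8/100 = 156.9 kg/ha/yr

156.9


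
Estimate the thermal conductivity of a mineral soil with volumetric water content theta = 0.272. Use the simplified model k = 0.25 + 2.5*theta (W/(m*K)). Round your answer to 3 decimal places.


Step 1: k = 0.25 + 2.5 * theta
Step 2: k = 0.25 + 2.5 * 0.272
Step 3: k = 0.25 + 0.68
Step 4: k = 0.93 W/(m*K)

0.93


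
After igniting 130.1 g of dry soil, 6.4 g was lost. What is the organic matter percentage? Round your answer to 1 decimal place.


Step 1: OM% = 100 * LOI / sample mass
Step 2: OM = 100 * 6.4 / 130.1
Step 3: OM = 4.9%

4.9


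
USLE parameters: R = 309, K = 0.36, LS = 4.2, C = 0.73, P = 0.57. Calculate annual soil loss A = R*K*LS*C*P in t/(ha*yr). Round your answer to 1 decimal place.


Step 1: A = R * K * LS * C * P
Step 2: R * K = 309 * 0.36 = 111.24
Step 3: (R*K) * LS = 111.24 * 4.2 = 467.208
Step 4: * C * P = 467.208 * 0.73 * 0.57 = 194.4
Step 5: A = 194.4 t/(ha*yr)

194.4


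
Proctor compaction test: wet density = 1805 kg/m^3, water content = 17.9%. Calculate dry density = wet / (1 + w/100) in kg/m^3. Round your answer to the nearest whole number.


Step 1: Dry density = wet density / (1 + w/100)
Step 2: Dry density = 1805 / (1 + 17.9/100)
Step 3: Dry density = 1805 / 1.179
Step 4: Dry density = 1531 kg/m^3

1531


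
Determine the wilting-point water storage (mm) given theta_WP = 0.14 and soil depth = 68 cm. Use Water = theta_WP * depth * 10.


Step 1: Water (mm) = theta_WP * depth * 10
Step 2: Water = 0.14 * 68 * 10
Step 3: Water = 95.2 mm

95.2


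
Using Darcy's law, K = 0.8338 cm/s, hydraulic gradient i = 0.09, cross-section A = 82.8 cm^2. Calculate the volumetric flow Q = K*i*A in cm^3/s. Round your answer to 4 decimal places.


Step 1: Apply Darcy's law: Q = K * i * A
Step 2: Q = 0.8338 * 0.09 * 82.8
Step 3: Q = 6.2135 cm^3/s

6.2135


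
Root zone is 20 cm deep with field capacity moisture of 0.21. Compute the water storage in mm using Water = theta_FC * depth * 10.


Step 1: Water (mm) = theta_FC * depth (cm) * 10
Step 2: Water = 0.21 * 20 * 10
Step 3: Water = 42.0 mm

42.0


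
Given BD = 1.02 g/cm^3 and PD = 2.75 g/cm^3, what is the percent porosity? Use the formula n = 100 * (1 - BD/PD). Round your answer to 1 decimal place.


Step 1: Formula: n = 100 * (1 - BD / PD)
Step 2: n = 100 * (1 - 1.02 / 2.75)
Step 3: n = 100 * (1 - 0.37091)
Step 4: n = 62.9%

62.9


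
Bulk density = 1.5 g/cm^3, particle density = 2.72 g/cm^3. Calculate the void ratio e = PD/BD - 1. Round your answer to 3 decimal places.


Step 1: e = PD / BD - 1
Step 2: e = 2.72 / 1.5 - 1
Step 3: e = 1.81333 - 1
Step 4: e = 0.813

0.813


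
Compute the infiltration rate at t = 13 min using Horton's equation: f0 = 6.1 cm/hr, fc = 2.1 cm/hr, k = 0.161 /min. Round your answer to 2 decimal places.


Step 1: f = fc + (f0 - fc) * exp(-k * t)
Step 2: exp(-0.161 * 13) = 0.123317
Step 3: f = 2.1 + (6.1 - 2.1) * 0.123317
Step 4: f = 2.1 + 4.0 * 0.123317
Step 5: f = 2.59 cm/hr

2.59


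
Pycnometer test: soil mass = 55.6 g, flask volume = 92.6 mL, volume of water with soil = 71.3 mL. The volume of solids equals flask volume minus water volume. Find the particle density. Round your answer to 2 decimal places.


Step 1: Volume of solids = flask volume - water volume with soil
Step 2: V_solids = 92.6 - 71.3 = 21.3 mL
Step 3: Particle density = mass / V_solids = 55.6 / 21.3 = 2.61 g/cm^3

2.61


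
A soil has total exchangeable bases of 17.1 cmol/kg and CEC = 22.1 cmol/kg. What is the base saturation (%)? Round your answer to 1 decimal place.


Step 1: BS = 100 * (sum of bases) / CEC
Step 2: BS = 100 * 17.1 / 22.1
Step 3: BS = 77.4%

77.4


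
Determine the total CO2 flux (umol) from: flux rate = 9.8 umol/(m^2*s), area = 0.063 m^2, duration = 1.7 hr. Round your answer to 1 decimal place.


Step 1: Convert time to seconds: 1.7 hr * 3600 = 6120.0 s
Step 2: Total = flux * area * time_s
Step 3: Total = 9.8 * 0.063 * 6120.0
Step 4: Total = 3778.5 umol

3778.5


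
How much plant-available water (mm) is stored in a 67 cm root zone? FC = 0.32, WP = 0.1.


Step 1: Available water = (FC - WP) * depth * 10
Step 2: AW = (0.32 - 0.1) * 67 * 10
Step 3: AW = 0.22 * 67 * 10
Step 4: AW = 147.4 mm

147.4


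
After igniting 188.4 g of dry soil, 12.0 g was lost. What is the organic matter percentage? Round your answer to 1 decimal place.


Step 1: OM% = 100 * LOI / sample mass
Step 2: OM = 100 * 12.0 / 188.4
Step 3: OM = 6.4%

6.4


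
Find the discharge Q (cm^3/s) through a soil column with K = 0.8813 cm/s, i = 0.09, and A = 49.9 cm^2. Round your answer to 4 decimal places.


Step 1: Apply Darcy's law: Q = K * i * A
Step 2: Q = 0.8813 * 0.09 * 49.9
Step 3: Q = 3.9579 cm^3/s

3.9579


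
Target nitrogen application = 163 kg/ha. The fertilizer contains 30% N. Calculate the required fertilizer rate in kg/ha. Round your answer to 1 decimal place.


Step 1: Fertilizer rate = target N / (N content / 100)
Step 2: Rate = 163 / (30 / 100)
Step 3: Rate = 163 / 0.3
Step 4: Rate = 543.3 kg/ha

543.3


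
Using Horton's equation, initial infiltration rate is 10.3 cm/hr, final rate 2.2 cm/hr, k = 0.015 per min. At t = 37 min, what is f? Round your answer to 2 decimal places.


Step 1: f = fc + (f0 - fc) * exp(-k * t)
Step 2: exp(-0.015 * 37) = 0.574072
Step 3: f = 2.2 + (10.3 - 2.2) * 0.574072
Step 4: f = 2.2 + 8.1 * 0.574072
Step 5: f = 6.85 cm/hr

6.85


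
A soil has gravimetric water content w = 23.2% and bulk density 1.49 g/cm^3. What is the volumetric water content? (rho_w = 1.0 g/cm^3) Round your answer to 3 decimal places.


Step 1: theta = (w / 100) * BD / rho_w
Step 2: theta = (23.2 / 100) * 1.49 / 1.0
Step 3: theta = 0.232 * 1.49
Step 4: theta = 0.346

0.346


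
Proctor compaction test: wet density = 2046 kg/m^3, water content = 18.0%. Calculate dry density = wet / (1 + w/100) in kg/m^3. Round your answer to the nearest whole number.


Step 1: Dry density = wet density / (1 + w/100)
Step 2: Dry density = 2046 / (1 + 18.0/100)
Step 3: Dry density = 2046 / 1.18
Step 4: Dry density = 1734 kg/m^3

1734


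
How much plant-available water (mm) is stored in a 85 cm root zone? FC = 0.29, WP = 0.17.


Step 1: Available water = (FC - WP) * depth * 10
Step 2: AW = (0.29 - 0.17) * 85 * 10
Step 3: AW = 0.12 * 85 * 10
Step 4: AW = 102.0 mm

102.0


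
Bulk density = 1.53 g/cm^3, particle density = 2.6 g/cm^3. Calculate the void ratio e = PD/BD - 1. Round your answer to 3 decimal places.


Step 1: e = PD / BD - 1
Step 2: e = 2.6 / 1.53 - 1
Step 3: e = 1.69935 - 1
Step 4: e = 0.699

0.699


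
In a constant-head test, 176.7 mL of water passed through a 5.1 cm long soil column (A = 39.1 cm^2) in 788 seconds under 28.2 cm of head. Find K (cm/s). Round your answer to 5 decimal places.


Step 1: K = Q * L / (A * t * h)
Step 2: Numerator = 176.7 * 5.1 = 901.17
Step 3: Denominator = 39.1 * 788 * 28.2 = 868864.56
Step 4: K = 901.17 / 868864.56 = 0.00104 cm/s

0.00104


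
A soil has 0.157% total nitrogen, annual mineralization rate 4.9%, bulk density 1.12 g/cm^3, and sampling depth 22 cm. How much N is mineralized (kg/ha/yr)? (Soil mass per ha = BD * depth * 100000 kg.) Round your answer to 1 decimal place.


Step 1: Soil mass per ha = BD * depth * 100000 = 1.12 * 22 * 100000 = 2464000 kg
Step 2: Total N pool = soil mass * N%/100 = 2464000 * 0.157/100 = 3868.48 kg/ha
Step 3: N mineralized = N pool * rate%/100 = 3868.48 * 4.9/100 = 189.6 kg/ha/yr

189.6


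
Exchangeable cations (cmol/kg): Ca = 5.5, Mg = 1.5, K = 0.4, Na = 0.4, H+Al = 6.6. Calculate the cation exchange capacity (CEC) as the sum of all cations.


Step 1: CEC = Ca + Mg + K + Na + (H+Al)
Step 2: CEC = 5.5 + 1.5 + 0.4 + 0.4 + 6.6
Step 3: CEC = 14.4 cmol/kg

14.4


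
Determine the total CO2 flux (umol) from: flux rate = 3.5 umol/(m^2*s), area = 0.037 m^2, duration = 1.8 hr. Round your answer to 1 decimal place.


Step 1: Convert time to seconds: 1.8 hr * 3600 = 6480.0 s
Step 2: Total = flux * area * time_s
Step 3: Total = 3.5 * 0.037 * 6480.0
Step 4: Total = 839.2 umol

839.2


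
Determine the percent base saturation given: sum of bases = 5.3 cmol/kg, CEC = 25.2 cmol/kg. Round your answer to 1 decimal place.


Step 1: BS = 100 * (sum of bases) / CEC
Step 2: BS = 100 * 5.3 / 25.2
Step 3: BS = 21.0%

21.0


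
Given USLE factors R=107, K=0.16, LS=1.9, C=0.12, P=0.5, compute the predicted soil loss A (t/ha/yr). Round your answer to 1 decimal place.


Step 1: A = R * K * LS * C * P
Step 2: R * K = 107 * 0.16 = 17.12
Step 3: (R*K) * LS = 17.12 * 1.9 = 32.528
Step 4: * C * P = 32.528 * 0.12 * 0.5 = 2.0
Step 5: A = 2.0 t/(ha*yr)

2.0


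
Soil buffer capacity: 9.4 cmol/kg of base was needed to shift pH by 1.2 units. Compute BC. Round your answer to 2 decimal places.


Step 1: BC = change in base / change in pH
Step 2: BC = 9.4 / 1.2
Step 3: BC = 7.83 cmol/(kg*pH unit)

7.83


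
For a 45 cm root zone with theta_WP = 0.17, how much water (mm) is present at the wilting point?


Step 1: Water (mm) = theta_WP * depth * 10
Step 2: Water = 0.17 * 45 * 10
Step 3: Water = 76.5 mm

76.5


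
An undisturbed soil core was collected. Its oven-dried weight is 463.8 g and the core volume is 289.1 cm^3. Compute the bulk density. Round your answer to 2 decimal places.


Step 1: Identify the formula: BD = dry mass / volume
Step 2: Substitute values: BD = 463.8 / 289.1
Step 3: BD = 1.6 g/cm^3

1.6


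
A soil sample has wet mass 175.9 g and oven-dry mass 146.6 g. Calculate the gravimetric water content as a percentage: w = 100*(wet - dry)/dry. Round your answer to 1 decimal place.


Step 1: Water mass = wet - dry = 175.9 - 146.6 = 29.3 g
Step 2: w = 100 * water mass / dry mass
Step 3: w = 100 * 29.3 / 146.6 = 20.0%

20.0


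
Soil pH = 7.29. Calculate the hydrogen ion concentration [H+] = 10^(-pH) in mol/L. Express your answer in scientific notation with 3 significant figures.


Step 1: [H+] = 10^(-pH)
Step 2: [H+] = 10^(-7.29)
Step 3: [H+] = 5.13e-08 mol/L

5.13e-08


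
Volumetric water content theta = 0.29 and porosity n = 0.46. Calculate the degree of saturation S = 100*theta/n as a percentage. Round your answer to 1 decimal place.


Step 1: S = 100 * theta_v / n
Step 2: S = 100 * 0.29 / 0.46
Step 3: S = 63.0%

63.0


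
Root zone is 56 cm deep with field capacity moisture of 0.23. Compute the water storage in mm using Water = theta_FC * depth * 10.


Step 1: Water (mm) = theta_FC * depth (cm) * 10
Step 2: Water = 0.23 * 56 * 10
Step 3: Water = 128.8 mm

128.8


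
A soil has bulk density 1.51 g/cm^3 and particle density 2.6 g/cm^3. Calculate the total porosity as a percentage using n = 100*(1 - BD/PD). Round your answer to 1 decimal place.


Step 1: Formula: n = 100 * (1 - BD / PD)
Step 2: n = 100 * (1 - 1.51 / 2.6)
Step 3: n = 100 * (1 - 0.58077)
Step 4: n = 41.9%

41.9


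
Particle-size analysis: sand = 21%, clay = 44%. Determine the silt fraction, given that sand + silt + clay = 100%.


Step 1: sand + silt + clay = 100%
Step 2: silt = 100 - sand - clay
Step 3: silt = 100 - 21 - 44
Step 4: silt = 35%

35


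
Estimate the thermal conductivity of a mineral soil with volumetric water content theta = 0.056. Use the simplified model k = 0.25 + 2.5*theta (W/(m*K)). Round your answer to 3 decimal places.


Step 1: k = 0.25 + 2.5 * theta
Step 2: k = 0.25 + 2.5 * 0.056
Step 3: k = 0.25 + 0.14
Step 4: k = 0.39 W/(m*K)

0.39


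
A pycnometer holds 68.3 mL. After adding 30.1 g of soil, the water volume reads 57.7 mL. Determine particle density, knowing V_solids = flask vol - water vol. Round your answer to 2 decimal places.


Step 1: Volume of solids = flask volume - water volume with soil
Step 2: V_solids = 68.3 - 57.7 = 10.6 mL
Step 3: Particle density = mass / V_solids = 30.1 / 10.6 = 2.84 g/cm^3

2.84


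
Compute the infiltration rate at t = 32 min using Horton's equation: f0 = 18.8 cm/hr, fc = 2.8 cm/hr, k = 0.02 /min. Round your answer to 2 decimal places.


Step 1: f = fc + (f0 - fc) * exp(-k * t)
Step 2: exp(-0.02 * 32) = 0.527292
Step 3: f = 2.8 + (18.8 - 2.8) * 0.527292
Step 4: f = 2.8 + 16.0 * 0.527292
Step 5: f = 11.24 cm/hr

11.24


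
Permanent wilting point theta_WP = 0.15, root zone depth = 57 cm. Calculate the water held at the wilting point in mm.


Step 1: Water (mm) = theta_WP * depth * 10
Step 2: Water = 0.15 * 57 * 10
Step 3: Water = 85.5 mm

85.5


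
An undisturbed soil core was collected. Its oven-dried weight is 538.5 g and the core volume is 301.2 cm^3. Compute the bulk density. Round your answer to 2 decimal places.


Step 1: Identify the formula: BD = dry mass / volume
Step 2: Substitute values: BD = 538.5 / 301.2
Step 3: BD = 1.79 g/cm^3

1.79


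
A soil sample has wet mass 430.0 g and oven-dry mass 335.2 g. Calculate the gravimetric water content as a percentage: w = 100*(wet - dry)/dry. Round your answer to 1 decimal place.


Step 1: Water mass = wet - dry = 430.0 - 335.2 = 94.8 g
Step 2: w = 100 * water mass / dry mass
Step 3: w = 100 * 94.8 / 335.2 = 28.3%

28.3


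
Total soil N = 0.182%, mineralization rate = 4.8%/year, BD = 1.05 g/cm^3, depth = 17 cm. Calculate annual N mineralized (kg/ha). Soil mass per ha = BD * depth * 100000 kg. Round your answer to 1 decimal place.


Step 1: Soil mass per ha = BD * depth * 100000 = 1.05 * 17 * 100000 = 1785000 kg
Step 2: Total N pool = soil mass * N%/100 = 1785000 * 0.182/100 = 3248.7 kg/ha
Step 3: N mineralized = N pool * rate%/100 = 3248.7 * 4.8/100 = 155.9 kg/ha/yr

155.9


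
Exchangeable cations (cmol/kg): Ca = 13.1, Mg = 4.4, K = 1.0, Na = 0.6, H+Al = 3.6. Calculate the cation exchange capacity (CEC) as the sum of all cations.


Step 1: CEC = Ca + Mg + K + Na + (H+Al)
Step 2: CEC = 13.1 + 4.4 + 1.0 + 0.6 + 3.6
Step 3: CEC = 22.7 cmol/kg

22.7


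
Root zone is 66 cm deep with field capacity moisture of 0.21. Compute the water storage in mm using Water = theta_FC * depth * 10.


Step 1: Water (mm) = theta_FC * depth (cm) * 10
Step 2: Water = 0.21 * 66 * 10
Step 3: Water = 138.6 mm

138.6


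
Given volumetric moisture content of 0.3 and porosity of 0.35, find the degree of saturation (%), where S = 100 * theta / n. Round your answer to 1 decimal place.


Step 1: S = 100 * theta_v / n
Step 2: S = 100 * 0.3 / 0.35
Step 3: S = 85.7%

85.7


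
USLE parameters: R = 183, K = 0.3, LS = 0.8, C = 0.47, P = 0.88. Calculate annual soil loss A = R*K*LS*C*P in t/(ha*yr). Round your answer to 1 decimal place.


Step 1: A = R * K * LS * C * P
Step 2: R * K = 183 * 0.3 = 54.9
Step 3: (R*K) * LS = 54.9 * 0.8 = 43.92
Step 4: * C * P = 43.92 * 0.47 * 0.88 = 18.2
Step 5: A = 18.2 t/(ha*yr)

18.2


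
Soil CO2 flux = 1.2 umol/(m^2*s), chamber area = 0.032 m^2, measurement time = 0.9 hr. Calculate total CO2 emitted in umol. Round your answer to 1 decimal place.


Step 1: Convert time to seconds: 0.9 hr * 3600 = 3240.0 s
Step 2: Total = flux * area * time_s
Step 3: Total = 1.2 * 0.032 * 3240.0
Step 4: Total = 124.4 umol

124.4


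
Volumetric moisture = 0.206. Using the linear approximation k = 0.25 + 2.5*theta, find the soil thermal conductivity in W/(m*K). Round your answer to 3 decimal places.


Step 1: k = 0.25 + 2.5 * theta
Step 2: k = 0.25 + 2.5 * 0.206
Step 3: k = 0.25 + 0.515
Step 4: k = 0.765 W/(m*K)

0.765


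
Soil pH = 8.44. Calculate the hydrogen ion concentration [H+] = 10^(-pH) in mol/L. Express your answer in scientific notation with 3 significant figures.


Step 1: [H+] = 10^(-pH)
Step 2: [H+] = 10^(-8.44)
Step 3: [H+] = 3.63e-09 mol/L

3.63e-09


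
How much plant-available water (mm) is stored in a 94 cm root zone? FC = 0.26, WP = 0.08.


Step 1: Available water = (FC - WP) * depth * 10
Step 2: AW = (0.26 - 0.08) * 94 * 10
Step 3: AW = 0.18 * 94 * 10
Step 4: AW = 169.2 mm

169.2


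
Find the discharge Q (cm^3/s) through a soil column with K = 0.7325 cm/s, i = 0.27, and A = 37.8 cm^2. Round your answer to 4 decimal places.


Step 1: Apply Darcy's law: Q = K * i * A
Step 2: Q = 0.7325 * 0.27 * 37.8
Step 3: Q = 7.4759 cm^3/s

7.4759


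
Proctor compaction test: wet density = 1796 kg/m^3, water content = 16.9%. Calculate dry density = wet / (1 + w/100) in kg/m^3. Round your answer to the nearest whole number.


Step 1: Dry density = wet density / (1 + w/100)
Step 2: Dry density = 1796 / (1 + 16.9/100)
Step 3: Dry density = 1796 / 1.169
Step 4: Dry density = 1536 kg/m^3

1536


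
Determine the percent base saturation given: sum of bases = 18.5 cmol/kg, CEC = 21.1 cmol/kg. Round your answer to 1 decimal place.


Step 1: BS = 100 * (sum of bases) / CEC
Step 2: BS = 100 * 18.5 / 21.1
Step 3: BS = 87.7%

87.7


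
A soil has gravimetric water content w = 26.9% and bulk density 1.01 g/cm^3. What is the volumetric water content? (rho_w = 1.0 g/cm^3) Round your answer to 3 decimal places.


Step 1: theta = (w / 100) * BD / rho_w
Step 2: theta = (26.9 / 100) * 1.01 / 1.0
Step 3: theta = 0.269 * 1.01
Step 4: theta = 0.272

0.272


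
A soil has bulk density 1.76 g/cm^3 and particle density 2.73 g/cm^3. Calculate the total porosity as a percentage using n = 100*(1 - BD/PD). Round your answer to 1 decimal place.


Step 1: Formula: n = 100 * (1 - BD / PD)
Step 2: n = 100 * (1 - 1.76 / 2.73)
Step 3: n = 100 * (1 - 0.64469)
Step 4: n = 35.5%

35.5


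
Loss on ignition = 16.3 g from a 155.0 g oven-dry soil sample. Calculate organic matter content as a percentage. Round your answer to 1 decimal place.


Step 1: OM% = 100 * LOI / sample mass
Step 2: OM = 100 * 16.3 / 155.0
Step 3: OM = 10.5%

10.5


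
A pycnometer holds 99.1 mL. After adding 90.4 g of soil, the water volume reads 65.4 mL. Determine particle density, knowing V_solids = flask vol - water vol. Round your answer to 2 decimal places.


Step 1: Volume of solids = flask volume - water volume with soil
Step 2: V_solids = 99.1 - 65.4 = 33.7 mL
Step 3: Particle density = mass / V_solids = 90.4 / 33.7 = 2.68 g/cm^3

2.68


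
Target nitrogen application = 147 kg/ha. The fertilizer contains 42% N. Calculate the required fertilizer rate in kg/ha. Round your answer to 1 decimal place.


Step 1: Fertilizer rate = target N / (N content / 100)
Step 2: Rate = 147 / (42 / 100)
Step 3: Rate = 147 / 0.42
Step 4: Rate = 350.0 kg/ha

350.0


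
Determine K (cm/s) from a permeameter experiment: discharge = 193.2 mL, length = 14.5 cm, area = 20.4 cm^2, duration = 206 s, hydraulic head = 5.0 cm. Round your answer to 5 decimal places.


Step 1: K = Q * L / (A * t * h)
Step 2: Numerator = 193.2 * 14.5 = 2801.4
Step 3: Denominator = 20.4 * 206 * 5.0 = 21012.0
Step 4: K = 2801.4 / 21012.0 = 0.13332 cm/s

0.13332


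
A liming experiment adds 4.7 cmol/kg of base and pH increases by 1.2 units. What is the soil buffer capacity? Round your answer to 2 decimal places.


Step 1: BC = change in base / change in pH
Step 2: BC = 4.7 / 1.2
Step 3: BC = 3.92 cmol/(kg*pH unit)

3.92


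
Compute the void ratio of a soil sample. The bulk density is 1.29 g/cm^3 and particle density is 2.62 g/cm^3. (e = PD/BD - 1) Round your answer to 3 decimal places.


Step 1: e = PD / BD - 1
Step 2: e = 2.62 / 1.29 - 1
Step 3: e = 2.03101 - 1
Step 4: e = 1.031

1.031


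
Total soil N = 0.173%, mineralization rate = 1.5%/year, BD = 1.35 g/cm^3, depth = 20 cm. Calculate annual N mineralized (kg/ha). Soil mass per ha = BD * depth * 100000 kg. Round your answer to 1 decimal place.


Step 1: Soil mass per ha = BD * depth * 100000 = 1.35 * 20 * 100000 = 2700000 kg
Step 2: Total N pool = soil mass * N%/100 = 2700000 * 0.173/100 = 4671.0 kg/ha
Step 3: N mineralized = N pool * rate%/100 = 4671.0 * 1.5/100 = 70.1 kg/ha/yr

70.1


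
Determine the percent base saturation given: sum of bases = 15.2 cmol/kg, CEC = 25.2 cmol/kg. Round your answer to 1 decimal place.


Step 1: BS = 100 * (sum of bases) / CEC
Step 2: BS = 100 * 15.2 / 25.2
Step 3: BS = 60.3%

60.3


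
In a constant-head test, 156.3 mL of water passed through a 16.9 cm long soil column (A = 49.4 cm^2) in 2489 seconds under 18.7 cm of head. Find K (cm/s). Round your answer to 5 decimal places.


Step 1: K = Q * L / (A * t * h)
Step 2: Numerator = 156.3 * 16.9 = 2641.47
Step 3: Denominator = 49.4 * 2489 * 18.7 = 2299288.42
Step 4: K = 2641.47 / 2299288.42 = 0.00115 cm/s

0.00115


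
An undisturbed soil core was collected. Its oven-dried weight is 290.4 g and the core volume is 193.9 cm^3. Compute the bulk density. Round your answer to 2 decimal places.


Step 1: Identify the formula: BD = dry mass / volume
Step 2: Substitute values: BD = 290.4 / 193.9
Step 3: BD = 1.5 g/cm^3

1.5


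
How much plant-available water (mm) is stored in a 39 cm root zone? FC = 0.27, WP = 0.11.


Step 1: Available water = (FC - WP) * depth * 10
Step 2: AW = (0.27 - 0.11) * 39 * 10
Step 3: AW = 0.16 * 39 * 10
Step 4: AW = 62.4 mm

62.4


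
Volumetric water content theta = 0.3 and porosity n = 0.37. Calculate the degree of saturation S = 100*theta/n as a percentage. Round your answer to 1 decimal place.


Step 1: S = 100 * theta_v / n
Step 2: S = 100 * 0.3 / 0.37
Step 3: S = 81.1%

81.1


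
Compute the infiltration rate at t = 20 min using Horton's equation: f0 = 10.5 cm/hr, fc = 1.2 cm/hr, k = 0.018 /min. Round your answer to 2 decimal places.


Step 1: f = fc + (f0 - fc) * exp(-k * t)
Step 2: exp(-0.018 * 20) = 0.697676
Step 3: f = 1.2 + (10.5 - 1.2) * 0.697676
Step 4: f = 1.2 + 9.3 * 0.697676
Step 5: f = 7.69 cm/hr

7.69


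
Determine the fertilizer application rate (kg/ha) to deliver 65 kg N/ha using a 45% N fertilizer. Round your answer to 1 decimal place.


Step 1: Fertilizer rate = target N / (N content / 100)
Step 2: Rate = 65 / (45 / 100)
Step 3: Rate = 65 / 0.45
Step 4: Rate = 144.4 kg/ha

144.4


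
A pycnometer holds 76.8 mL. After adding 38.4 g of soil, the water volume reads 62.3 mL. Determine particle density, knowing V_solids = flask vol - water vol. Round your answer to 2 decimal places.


Step 1: Volume of solids = flask volume - water volume with soil
Step 2: V_solids = 76.8 - 62.3 = 14.5 mL
Step 3: Particle density = mass / V_solids = 38.4 / 14.5 = 2.65 g/cm^3

2.65


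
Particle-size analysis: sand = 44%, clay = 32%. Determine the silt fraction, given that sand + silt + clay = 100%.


Step 1: sand + silt + clay = 100%
Step 2: silt = 100 - sand - clay
Step 3: silt = 100 - 44 - 32
Step 4: silt = 24%

24


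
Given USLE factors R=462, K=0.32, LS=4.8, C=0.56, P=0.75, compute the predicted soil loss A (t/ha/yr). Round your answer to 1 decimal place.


Step 1: A = R * K * LS * C * P
Step 2: R * K = 462 * 0.32 = 147.84
Step 3: (R*K) * LS = 147.84 * 4.8 = 709.632
Step 4: * C * P = 709.632 * 0.56 * 0.75 = 298.0
Step 5: A = 298.0 t/(ha*yr)

298.0


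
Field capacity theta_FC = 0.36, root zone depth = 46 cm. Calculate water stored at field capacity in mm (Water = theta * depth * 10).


Step 1: Water (mm) = theta_FC * depth (cm) * 10
Step 2: Water = 0.36 * 46 * 10
Step 3: Water = 165.6 mm

165.6


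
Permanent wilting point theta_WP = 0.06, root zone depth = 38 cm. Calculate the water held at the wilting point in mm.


Step 1: Water (mm) = theta_WP * depth * 10
Step 2: Water = 0.06 * 38 * 10
Step 3: Water = 22.8 mm

22.8


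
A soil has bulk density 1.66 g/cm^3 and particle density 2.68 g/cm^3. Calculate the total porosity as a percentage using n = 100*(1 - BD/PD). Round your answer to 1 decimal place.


Step 1: Formula: n = 100 * (1 - BD / PD)
Step 2: n = 100 * (1 - 1.66 / 2.68)
Step 3: n = 100 * (1 - 0.6194)
Step 4: n = 38.1%

38.1


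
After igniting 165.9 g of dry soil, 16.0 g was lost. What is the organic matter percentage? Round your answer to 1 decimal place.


Step 1: OM% = 100 * LOI / sample mass
Step 2: OM = 100 * 16.0 / 165.9
Step 3: OM = 9.6%

9.6


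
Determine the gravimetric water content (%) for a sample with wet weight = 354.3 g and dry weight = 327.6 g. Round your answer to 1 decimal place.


Step 1: Water mass = wet - dry = 354.3 - 327.6 = 26.7 g
Step 2: w = 100 * water mass / dry mass
Step 3: w = 100 * 26.7 / 327.6 = 8.2%

8.2


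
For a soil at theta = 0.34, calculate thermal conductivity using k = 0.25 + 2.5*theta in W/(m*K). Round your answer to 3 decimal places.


Step 1: k = 0.25 + 2.5 * theta
Step 2: k = 0.25 + 2.5 * 0.34
Step 3: k = 0.25 + 0.85
Step 4: k = 1.1 W/(m*K)

1.1


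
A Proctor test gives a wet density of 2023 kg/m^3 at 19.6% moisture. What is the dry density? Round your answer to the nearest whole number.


Step 1: Dry density = wet density / (1 + w/100)
Step 2: Dry density = 2023 / (1 + 19.6/100)
Step 3: Dry density = 2023 / 1.196
Step 4: Dry density = 1691 kg/m^3

1691


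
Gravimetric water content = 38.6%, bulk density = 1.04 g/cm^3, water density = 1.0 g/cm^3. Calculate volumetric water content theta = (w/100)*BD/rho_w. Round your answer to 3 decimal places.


Step 1: theta = (w / 100) * BD / rho_w
Step 2: theta = (38.6 / 100) * 1.04 / 1.0
Step 3: theta = 0.386 * 1.04
Step 4: theta = 0.401

0.401


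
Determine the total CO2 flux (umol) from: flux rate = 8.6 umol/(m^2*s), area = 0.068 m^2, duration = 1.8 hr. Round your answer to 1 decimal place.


Step 1: Convert time to seconds: 1.8 hr * 3600 = 6480.0 s
Step 2: Total = flux * area * time_s
Step 3: Total = 8.6 * 0.068 * 6480.0
Step 4: Total = 3789.5 umol

3789.5


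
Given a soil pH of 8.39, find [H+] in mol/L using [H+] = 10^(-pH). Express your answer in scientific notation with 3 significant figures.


Step 1: [H+] = 10^(-pH)
Step 2: [H+] = 10^(-8.39)
Step 3: [H+] = 4.07e-09 mol/L

4.07e-09


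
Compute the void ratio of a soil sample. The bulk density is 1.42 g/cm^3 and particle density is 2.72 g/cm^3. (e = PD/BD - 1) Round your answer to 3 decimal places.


Step 1: e = PD / BD - 1
Step 2: e = 2.72 / 1.42 - 1
Step 3: e = 1.91549 - 1
Step 4: e = 0.915

0.915
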